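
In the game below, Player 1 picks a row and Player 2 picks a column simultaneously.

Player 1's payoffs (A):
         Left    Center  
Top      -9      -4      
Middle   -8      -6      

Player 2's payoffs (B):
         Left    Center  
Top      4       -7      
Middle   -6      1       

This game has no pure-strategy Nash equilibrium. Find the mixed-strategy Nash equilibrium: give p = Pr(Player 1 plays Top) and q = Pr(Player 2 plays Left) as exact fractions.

In a mixed NE each player is indifferent between their pure strategies, so the opponent's mix sets the indifference.
Player 2 indifferent between Left and Center: p·4 + (1−p)·(-6) = p·(-7) + (1−p)·1 ⟹ (-6) + 10p = 1 + (-8)p ⟹ p = 7/18.
Player 1 indifferent between Top and Middle: q·(-9) + (1−q)·(-4) = q·(-8) + (1−q)·(-6) ⟹ (-4) + (-5)q = (-6) + (-2)q ⟹ q = 2/3.

p = 7/18, q = 2/3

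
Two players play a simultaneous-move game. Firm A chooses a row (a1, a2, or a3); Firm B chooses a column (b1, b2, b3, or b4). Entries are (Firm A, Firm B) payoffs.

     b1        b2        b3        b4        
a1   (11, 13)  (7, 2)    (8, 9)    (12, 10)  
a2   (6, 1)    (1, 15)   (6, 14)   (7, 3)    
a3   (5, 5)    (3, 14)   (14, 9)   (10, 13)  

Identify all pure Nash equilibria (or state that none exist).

Find each player's best response to every opponent strategy; NE are the intersections.
Firm A's best responses — vs b1: a1 (payoff 11); vs b2: a1 (payoff 7); vs b3: a3 (payoff 14); vs b4: a1 (payoff 12).
Firm B's best responses — vs a1: b1 (payoff 13); vs a2: b2 (payoff 15); vs a3: b2 (payoff 14).
The only mutual best response is (a1, b1); neither player gains by switching there.

(a1, b1)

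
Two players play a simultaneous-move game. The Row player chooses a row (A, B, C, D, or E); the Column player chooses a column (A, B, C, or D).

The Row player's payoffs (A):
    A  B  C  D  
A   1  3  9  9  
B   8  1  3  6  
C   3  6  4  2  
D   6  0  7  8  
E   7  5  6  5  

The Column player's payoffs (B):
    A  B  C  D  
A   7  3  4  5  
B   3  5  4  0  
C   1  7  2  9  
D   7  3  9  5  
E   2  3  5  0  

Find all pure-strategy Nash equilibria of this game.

Find each player's best response to every opponent strategy; NE are the intersections.
The Row player's best responses — vs A: B (payoff 8); vs B: C (payoff 6); vs C: A (payoff 9); vs D: A (payoff 9).
The Column player's best responses — vs A: A (payoff 7); vs B: B (payoff 5); vs C: D (payoff 9); vs D: C (payoff 9); vs E: C (payoff 5).
No cell has both players best-responding. For instance, the Row player's best reply to A is B, but against B the Column player prefers B over A.

None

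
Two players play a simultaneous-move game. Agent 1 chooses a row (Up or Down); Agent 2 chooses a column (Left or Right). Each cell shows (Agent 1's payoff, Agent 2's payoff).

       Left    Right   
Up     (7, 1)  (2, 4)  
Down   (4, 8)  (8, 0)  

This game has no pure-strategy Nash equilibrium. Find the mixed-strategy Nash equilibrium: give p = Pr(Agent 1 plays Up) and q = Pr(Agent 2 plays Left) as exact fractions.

p = 8/11, q = 2/3

Each player's mixing probability is pinned down by making the *other* player indifferent.
Agent 2 indifferent between Left and Right: p·1 + (1−p)·8 = p·4 + (1−p)·0 ⟹ 8 + (-7)p = 0 + 4p ⟹ p = 8/11.
Agent 1 indifferent between Up and Down: q·7 + (1−q)·2 = q·4 + (1−q)·8 ⟹ 2 + 5q = 8 + (-4)q ⟹ q = 2/3.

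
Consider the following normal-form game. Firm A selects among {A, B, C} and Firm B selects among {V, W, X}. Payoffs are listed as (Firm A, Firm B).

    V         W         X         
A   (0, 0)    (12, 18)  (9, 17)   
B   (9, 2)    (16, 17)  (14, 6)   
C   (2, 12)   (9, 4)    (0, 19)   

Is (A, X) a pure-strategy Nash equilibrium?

Holding Firm B at X: Firm A gets 9 from A but could get 14 by switching to B. Firm A has a profitable deviation.

No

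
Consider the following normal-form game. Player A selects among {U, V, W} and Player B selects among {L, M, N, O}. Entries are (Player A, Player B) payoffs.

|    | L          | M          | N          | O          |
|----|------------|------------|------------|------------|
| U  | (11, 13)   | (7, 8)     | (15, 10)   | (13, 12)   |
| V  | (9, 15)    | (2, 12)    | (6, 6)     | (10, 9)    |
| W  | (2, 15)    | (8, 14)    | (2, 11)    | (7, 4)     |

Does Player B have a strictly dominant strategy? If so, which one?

L

Check whether one of Player B's strategies beats all alternatives regardless of what the opponent does.
L strictly dominates: vs U: 13 > each of {8, 10, 12}; vs V: 15 > each of {12, 6, 9}; vs W: 15 > each of {14, 11, 4}.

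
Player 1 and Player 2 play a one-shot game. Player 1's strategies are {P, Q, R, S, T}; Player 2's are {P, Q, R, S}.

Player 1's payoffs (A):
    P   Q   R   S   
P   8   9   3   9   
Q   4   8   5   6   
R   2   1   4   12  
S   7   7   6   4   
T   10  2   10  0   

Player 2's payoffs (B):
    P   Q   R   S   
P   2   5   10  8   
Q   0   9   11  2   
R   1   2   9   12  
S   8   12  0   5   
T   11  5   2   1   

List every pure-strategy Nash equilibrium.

Check mutual best responses: a cell is a NE iff neither player can gain by unilaterally deviating.
Player 1's best responses — vs P: T (payoff 10); vs Q: P (payoff 9); vs R: T (payoff 10); vs S: R (payoff 12).
Player 2's best responses — vs P: R (payoff 10); vs Q: R (payoff 11); vs R: S (payoff 12); vs S: Q (payoff 12); vs T: P (payoff 11).
Mutual best responses occur at (R, S) and (T, P); at each, neither player gains by switching.

(R, S) and (T, P)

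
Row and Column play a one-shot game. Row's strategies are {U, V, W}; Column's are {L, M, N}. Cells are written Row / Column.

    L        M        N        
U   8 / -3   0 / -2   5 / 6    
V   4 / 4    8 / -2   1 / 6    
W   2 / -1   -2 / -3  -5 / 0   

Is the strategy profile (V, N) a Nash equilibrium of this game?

No

Holding Column at N: Row gets 1 from V but could get 5 by switching to U. Row has a profitable deviation.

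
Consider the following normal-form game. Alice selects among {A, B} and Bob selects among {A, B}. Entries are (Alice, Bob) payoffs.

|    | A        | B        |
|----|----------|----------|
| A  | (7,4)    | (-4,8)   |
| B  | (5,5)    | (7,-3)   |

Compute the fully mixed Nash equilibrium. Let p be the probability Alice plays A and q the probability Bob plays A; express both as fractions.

Each player's mixing probability is pinned down by making the *other* player indifferent.
Bob indifferent between A and B: p·4 + (1−p)·5 = p·8 + (1−p)·(-3) ⟹ 5 + (-1)p = (-3) + 11p ⟹ p = 2/3.
Alice indifferent between A and B: q·7 + (1−q)·(-4) = q·5 + (1−q)·7 ⟹ (-4) + 11q = 7 + (-2)q ⟹ q = 11/13.

p = 2/3, q = 11/13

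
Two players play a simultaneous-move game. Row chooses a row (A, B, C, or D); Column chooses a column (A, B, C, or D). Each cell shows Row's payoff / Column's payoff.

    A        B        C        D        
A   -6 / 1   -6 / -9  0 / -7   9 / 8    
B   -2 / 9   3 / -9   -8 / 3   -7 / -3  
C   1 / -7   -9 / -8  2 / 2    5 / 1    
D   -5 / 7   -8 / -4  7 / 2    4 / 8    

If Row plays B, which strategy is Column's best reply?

With Row fixed at B, Column's payoffs are: A → 9, B → -9, C → 3, D → -3.
The maximum is 9, achieved by A.

A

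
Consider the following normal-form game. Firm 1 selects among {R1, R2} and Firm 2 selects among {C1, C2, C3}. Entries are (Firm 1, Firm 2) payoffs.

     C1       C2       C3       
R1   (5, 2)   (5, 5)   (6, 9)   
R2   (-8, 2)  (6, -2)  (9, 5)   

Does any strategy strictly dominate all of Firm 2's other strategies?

C3

Check whether one of Firm 2's strategies beats all alternatives regardless of what the opponent does.
C3 strictly dominates: vs R1: 9 > each of {2, 5}; vs R2: 5 > each of {2, -2}.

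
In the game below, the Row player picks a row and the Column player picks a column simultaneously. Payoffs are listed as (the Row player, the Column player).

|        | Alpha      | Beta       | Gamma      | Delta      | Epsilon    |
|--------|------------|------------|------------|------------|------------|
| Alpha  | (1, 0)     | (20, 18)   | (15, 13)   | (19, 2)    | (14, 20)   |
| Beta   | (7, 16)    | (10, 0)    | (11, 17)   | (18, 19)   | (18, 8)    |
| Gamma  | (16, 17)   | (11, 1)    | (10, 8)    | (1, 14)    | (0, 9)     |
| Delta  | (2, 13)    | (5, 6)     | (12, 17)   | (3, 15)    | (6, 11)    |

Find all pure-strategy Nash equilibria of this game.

(Gamma, Alpha)

Find each player's best response to every opponent strategy; NE are the intersections.
The Row player's best responses — vs Alpha: Gamma (payoff 16); vs Beta: Alpha (payoff 20); vs Gamma: Alpha (payoff 15); vs Delta: Alpha (payoff 19); vs Epsilon: Beta (payoff 18).
The Column player's best responses — vs Alpha: Epsilon (payoff 20); vs Beta: Delta (payoff 19); vs Gamma: Alpha (payoff 17); vs Delta: Gamma (payoff 17).
The only mutual best response is (Gamma, Alpha); neither player gains by switching there.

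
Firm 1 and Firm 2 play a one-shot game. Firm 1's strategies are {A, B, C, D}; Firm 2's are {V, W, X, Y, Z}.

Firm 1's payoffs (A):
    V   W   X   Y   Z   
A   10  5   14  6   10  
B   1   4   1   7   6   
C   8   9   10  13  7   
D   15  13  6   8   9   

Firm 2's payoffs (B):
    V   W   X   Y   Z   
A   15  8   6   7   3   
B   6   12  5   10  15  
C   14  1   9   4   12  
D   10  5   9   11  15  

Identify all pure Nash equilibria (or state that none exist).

Find each player's best response to every opponent strategy; NE are the intersections.
Firm 1's best responses — vs V: D (payoff 15); vs W: D (payoff 13); vs X: A (payoff 14); vs Y: C (payoff 13); vs Z: A (payoff 10).
Firm 2's best responses — vs A: V (payoff 15); vs B: Z (payoff 15); vs C: V (payoff 14); vs D: Z (payoff 15).
No cell has both players best-responding. For instance, Firm 1's best reply to Z is A, but against A Firm 2 prefers V over Z.

No pure-strategy Nash equilibrium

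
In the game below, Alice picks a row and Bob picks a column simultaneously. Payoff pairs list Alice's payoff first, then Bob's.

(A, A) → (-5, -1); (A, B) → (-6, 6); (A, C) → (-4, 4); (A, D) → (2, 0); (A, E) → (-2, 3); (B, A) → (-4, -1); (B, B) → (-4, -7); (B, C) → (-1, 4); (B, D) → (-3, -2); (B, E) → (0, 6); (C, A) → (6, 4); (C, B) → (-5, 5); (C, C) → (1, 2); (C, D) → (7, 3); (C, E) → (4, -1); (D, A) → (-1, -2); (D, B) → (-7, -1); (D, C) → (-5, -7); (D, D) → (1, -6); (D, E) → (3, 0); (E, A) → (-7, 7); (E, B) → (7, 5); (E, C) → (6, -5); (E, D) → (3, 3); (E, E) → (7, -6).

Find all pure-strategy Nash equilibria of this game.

No pure-strategy Nash equilibrium

Find each player's best response to every opponent strategy; NE are the intersections.
Alice's best responses — vs A: C (payoff 6); vs B: E (payoff 7); vs C: E (payoff 6); vs D: C (payoff 7); vs E: E (payoff 7).
Bob's best responses — vs A: B (payoff 6); vs B: E (payoff 6); vs C: B (payoff 5); vs D: E (payoff 0); vs E: A (payoff 7).
No cell has both players best-responding. For instance, Alice's best reply to A is C, but against C Bob prefers B over A.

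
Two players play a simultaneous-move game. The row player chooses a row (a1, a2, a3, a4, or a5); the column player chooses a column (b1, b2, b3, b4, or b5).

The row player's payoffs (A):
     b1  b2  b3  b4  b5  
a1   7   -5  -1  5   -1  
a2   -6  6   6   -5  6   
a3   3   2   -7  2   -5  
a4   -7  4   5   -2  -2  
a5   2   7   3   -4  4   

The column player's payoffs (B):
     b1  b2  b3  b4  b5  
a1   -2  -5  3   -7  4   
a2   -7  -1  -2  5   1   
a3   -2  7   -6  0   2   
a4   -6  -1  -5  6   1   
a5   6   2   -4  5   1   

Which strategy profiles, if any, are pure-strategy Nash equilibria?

Check mutual best responses: a cell is a NE iff neither player can gain by unilaterally deviating.
The row player's best responses — vs b1: a1 (payoff 7); vs b2: a5 (payoff 7); vs b3: a2 (payoff 6); vs b4: a1 (payoff 5); vs b5: a2 (payoff 6).
The column player's best responses — vs a1: b5 (payoff 4); vs a2: b4 (payoff 5); vs a3: b2 (payoff 7); vs a4: b4 (payoff 6); vs a5: b1 (payoff 6).
No cell has both players best-responding. For instance, the row player's best reply to b2 is a5, but against a5 the column player prefers b1 over b2.

No pure-strategy Nash equilibrium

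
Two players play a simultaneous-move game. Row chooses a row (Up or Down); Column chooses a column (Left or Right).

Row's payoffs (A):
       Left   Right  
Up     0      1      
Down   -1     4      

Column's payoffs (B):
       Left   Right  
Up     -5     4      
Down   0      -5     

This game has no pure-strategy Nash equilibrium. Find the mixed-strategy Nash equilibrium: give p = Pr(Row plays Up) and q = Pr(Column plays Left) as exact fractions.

Each player's mixing probability is pinned down by making the *other* player indifferent.
Column indifferent between Left and Right: p·(-5) + (1−p)·0 = p·4 + (1−p)·(-5) ⟹ 0 + (-5)p = (-5) + 9p ⟹ p = 5/14.
Row indifferent between Up and Down: q·0 + (1−q)·1 = q·(-1) + (1−q)·4 ⟹ 1 + (-1)q = 4 + (-5)q ⟹ q = 3/4.

p = 5/14, q = 3/4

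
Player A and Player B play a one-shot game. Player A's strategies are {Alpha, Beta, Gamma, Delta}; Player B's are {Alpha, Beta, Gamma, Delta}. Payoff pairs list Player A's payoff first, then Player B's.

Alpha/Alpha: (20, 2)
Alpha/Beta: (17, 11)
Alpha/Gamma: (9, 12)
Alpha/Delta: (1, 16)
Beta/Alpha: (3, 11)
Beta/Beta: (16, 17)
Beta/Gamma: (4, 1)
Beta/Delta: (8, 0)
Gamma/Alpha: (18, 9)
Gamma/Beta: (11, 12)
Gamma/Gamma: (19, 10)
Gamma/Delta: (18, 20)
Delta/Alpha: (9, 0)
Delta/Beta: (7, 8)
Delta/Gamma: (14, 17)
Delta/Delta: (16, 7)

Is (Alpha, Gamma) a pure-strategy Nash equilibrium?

Holding Player B at Gamma: Player A gets 9 from Alpha but could get 19 by switching to Gamma. Player A has a profitable deviation.

No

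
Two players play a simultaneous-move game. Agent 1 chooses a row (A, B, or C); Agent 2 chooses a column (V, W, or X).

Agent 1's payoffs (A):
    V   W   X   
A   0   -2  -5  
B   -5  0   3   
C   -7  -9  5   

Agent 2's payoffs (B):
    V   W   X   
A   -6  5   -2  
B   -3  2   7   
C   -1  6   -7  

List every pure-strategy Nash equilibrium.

There is no pure-strategy Nash equilibrium

Check mutual best responses: a cell is a NE iff neither player can gain by unilaterally deviating.
Agent 1's best responses — vs V: A (payoff 0); vs W: B (payoff 0); vs X: C (payoff 5).
Agent 2's best responses — vs A: W (payoff 5); vs B: X (payoff 7); vs C: W (payoff 6).
No cell has both players best-responding. For instance, Agent 1's best reply to V is A, but against A Agent 2 prefers W over V.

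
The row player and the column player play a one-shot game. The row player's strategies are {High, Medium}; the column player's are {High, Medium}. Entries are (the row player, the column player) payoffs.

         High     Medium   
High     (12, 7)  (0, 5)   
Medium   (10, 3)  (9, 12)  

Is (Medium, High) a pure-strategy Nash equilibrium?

Holding the column player at High: the row player gets 10 from Medium but could get 12 by switching to High. The row player has a profitable deviation.

No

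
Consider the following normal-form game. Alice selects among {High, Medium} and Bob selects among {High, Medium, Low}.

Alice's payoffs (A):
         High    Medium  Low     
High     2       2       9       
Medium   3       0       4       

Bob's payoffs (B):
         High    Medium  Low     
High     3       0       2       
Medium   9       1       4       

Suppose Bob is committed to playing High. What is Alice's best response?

Medium

With Bob fixed at High, Alice's payoffs are: High → 2, Medium → 3.
The maximum is 3, achieved by Medium.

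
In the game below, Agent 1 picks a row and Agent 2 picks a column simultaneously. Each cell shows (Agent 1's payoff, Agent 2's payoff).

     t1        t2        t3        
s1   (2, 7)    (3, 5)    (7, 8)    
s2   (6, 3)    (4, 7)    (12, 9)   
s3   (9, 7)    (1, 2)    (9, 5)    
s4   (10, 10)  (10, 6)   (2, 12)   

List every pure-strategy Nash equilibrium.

Find each player's best response to every opponent strategy; NE are the intersections.
Agent 1's best responses — vs t1: s4 (payoff 10); vs t2: s4 (payoff 10); vs t3: s2 (payoff 12).
Agent 2's best responses — vs s1: t3 (payoff 8); vs s2: t3 (payoff 9); vs s3: t1 (payoff 7); vs s4: t3 (payoff 12).
The only mutual best response is (s2, t3); neither player gains by switching there.

(s2, t3)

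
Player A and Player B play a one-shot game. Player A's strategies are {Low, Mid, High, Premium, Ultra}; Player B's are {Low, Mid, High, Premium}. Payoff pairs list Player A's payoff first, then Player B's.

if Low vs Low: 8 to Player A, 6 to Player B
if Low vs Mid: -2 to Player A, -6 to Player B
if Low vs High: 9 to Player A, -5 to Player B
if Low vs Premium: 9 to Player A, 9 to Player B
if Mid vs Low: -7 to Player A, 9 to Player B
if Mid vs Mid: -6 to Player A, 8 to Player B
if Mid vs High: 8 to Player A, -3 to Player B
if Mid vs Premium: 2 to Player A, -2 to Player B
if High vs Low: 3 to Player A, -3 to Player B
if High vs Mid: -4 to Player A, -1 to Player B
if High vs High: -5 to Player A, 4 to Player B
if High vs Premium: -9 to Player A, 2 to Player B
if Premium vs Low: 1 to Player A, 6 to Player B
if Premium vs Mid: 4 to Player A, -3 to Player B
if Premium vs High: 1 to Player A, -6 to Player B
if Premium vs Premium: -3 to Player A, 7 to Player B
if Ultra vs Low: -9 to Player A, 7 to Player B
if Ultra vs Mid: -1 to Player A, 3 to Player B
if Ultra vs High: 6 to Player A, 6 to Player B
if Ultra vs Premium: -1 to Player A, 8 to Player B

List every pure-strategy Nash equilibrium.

Check mutual best responses: a cell is a NE iff neither player can gain by unilaterally deviating.
Player A's best responses — vs Low: Low (payoff 8); vs Mid: Premium (payoff 4); vs High: Low (payoff 9); vs Premium: Low (payoff 9).
Player B's best responses — vs Low: Premium (payoff 9); vs Mid: Low (payoff 9); vs High: High (payoff 4); vs Premium: Premium (payoff 7); vs Ultra: Premium (payoff 8).
The only mutual best response is (Low, Premium); neither player gains by switching there.

(Low, Premium)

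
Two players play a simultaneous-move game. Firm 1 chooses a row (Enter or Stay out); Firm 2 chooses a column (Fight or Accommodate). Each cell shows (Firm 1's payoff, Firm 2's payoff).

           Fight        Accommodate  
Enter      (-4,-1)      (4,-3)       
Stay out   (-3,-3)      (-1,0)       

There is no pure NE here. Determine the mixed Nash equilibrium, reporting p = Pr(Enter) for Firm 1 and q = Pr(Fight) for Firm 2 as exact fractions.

p = 3/5, q = 5/6

Each player's mixing probability is pinned down by making the *other* player indifferent.
Firm 2 indifferent between Fight and Accommodate: p·(-1) + (1−p)·(-3) = p·(-3) + (1−p)·0 ⟹ (-3) + 2p = 0 + (-3)p ⟹ p = 3/5.
Firm 1 indifferent between Enter and Stay out: q·(-4) + (1−q)·4 = q·(-3) + (1−q)·(-1) ⟹ 4 + (-8)q = (-1) + (-2)q ⟹ q = 5/6.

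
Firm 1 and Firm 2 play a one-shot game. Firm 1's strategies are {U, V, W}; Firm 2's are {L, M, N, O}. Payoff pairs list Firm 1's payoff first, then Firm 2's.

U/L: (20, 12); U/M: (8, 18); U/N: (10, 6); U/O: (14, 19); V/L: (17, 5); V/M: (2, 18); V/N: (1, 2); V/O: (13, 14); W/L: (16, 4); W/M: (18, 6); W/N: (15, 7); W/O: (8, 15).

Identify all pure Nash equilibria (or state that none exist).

Check mutual best responses: a cell is a NE iff neither player can gain by unilaterally deviating.
Firm 1's best responses — vs L: U (payoff 20); vs M: W (payoff 18); vs N: W (payoff 15); vs O: U (payoff 14).
Firm 2's best responses — vs U: O (payoff 19); vs V: M (payoff 18); vs W: O (payoff 15).
The only mutual best response is (U, O); neither player gains by switching there.

(U, O)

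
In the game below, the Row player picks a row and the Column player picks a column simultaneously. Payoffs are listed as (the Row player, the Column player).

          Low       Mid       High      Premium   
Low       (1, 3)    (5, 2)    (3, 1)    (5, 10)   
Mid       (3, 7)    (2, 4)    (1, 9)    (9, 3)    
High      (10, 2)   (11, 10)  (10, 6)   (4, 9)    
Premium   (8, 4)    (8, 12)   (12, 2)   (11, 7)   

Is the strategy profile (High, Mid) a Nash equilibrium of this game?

Yes

Holding the Column player at Mid: the Row player gets 11 from High, versus 5 from Low, 2 from Mid, 8 from Premium. No profitable deviation for the Row player.
Holding the Row player at High: the Column player gets 10 from Mid, versus 2 from Low, 6 from High, 9 from Premium. No profitable deviation for the Column player either.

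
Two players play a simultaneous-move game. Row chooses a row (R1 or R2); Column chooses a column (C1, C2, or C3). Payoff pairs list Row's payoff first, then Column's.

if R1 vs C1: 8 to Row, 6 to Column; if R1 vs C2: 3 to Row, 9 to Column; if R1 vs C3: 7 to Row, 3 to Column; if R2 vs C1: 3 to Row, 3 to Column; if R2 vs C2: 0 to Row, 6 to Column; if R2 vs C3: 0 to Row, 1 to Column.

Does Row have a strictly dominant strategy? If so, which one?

A strategy is strictly dominant if it gives Row a strictly higher payoff than every other strategy, against every choice by the opponent.
R1 strictly dominates: vs C1: 8 > 3; vs C2: 3 > 0; vs C3: 7 > 0.

R1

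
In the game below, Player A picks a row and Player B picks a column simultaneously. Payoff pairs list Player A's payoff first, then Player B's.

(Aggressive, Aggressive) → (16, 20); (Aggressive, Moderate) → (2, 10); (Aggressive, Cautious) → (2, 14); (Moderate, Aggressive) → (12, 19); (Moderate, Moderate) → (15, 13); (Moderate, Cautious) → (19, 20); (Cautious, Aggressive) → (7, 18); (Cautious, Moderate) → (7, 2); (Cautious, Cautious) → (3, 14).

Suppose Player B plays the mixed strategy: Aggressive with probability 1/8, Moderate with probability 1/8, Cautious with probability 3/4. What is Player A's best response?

Player A's best reply maximizes expected payoff against the mix.
Aggressive: (1/8)·16 + (1/8)·2 + (3/4)·2 = 15/4
Moderate: (1/8)·12 + (1/8)·15 + (3/4)·19 = 141/8
Cautious: (1/8)·7 + (1/8)·7 + (3/4)·3 = 4
Highest expected payoff is 141/8, from Moderate.

Moderate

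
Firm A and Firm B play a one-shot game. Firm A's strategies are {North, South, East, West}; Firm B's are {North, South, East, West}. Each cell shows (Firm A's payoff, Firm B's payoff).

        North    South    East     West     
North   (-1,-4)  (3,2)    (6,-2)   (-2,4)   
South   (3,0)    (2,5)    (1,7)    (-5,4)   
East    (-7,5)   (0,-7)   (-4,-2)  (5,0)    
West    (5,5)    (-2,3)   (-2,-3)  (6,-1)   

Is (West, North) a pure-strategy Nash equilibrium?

Holding Firm B at North: Firm A gets 5 from West, versus -1 from North, 3 from South, -7 from East. No profitable deviation for Firm A.
Holding Firm A at West: Firm B gets 5 from North, versus 3 from South, -3 from East, -1 from West. No profitable deviation for Firm B either.

Yes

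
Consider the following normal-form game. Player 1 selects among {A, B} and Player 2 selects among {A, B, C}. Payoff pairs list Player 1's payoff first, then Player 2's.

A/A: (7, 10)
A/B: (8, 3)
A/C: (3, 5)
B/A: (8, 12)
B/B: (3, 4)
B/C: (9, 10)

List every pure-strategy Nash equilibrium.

Find each player's best response to every opponent strategy; NE are the intersections.
Player 1's best responses — vs A: B (payoff 8); vs B: A (payoff 8); vs C: B (payoff 9).
Player 2's best responses — vs A: A (payoff 10); vs B: A (payoff 12).
The only mutual best response is (B, A); neither player gains by switching there.

(B, A)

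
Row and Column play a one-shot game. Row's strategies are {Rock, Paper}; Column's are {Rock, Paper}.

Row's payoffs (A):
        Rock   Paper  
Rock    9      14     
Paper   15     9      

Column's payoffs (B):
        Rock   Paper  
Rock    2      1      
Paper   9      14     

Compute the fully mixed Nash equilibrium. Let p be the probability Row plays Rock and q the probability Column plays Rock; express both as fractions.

p = 5/6, q = 5/11

Each player's mixing probability is pinned down by making the *other* player indifferent.
Column indifferent between Rock and Paper: p·2 + (1−p)·9 = p·1 + (1−p)·14 ⟹ 9 + (-7)p = 14 + (-13)p ⟹ p = 5/6.
Row indifferent between Rock and Paper: q·9 + (1−q)·14 = q·15 + (1−q)·9 ⟹ 14 + (-5)q = 9 + 6q ⟹ q = 5/11.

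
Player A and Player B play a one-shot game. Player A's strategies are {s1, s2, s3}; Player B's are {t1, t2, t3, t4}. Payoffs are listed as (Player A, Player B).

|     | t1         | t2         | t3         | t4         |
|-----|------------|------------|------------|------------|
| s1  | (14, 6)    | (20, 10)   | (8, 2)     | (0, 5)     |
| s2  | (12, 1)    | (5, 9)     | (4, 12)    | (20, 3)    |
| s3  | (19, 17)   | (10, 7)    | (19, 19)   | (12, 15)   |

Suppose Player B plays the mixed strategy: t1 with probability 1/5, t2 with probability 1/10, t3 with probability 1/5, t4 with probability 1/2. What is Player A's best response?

s3

Compute Player A's expected payoff from each pure strategy against the given mix.
s1: (1/5)·14 + (1/10)·20 + (1/5)·8 + (1/2)·0 = 32/5
s2: (1/5)·12 + (1/10)·5 + (1/5)·4 + (1/2)·20 = 137/10
s3: (1/5)·19 + (1/10)·10 + (1/5)·19 + (1/2)·12 = 73/5
Highest expected payoff is 73/5, from s3.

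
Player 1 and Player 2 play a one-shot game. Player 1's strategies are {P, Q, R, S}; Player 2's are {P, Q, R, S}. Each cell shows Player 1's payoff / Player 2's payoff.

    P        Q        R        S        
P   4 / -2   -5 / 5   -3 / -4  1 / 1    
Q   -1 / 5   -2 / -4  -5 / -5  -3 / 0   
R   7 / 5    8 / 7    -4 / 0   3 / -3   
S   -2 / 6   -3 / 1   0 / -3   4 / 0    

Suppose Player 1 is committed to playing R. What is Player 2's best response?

Q

With Player 1 fixed at R, Player 2's payoffs are: P → 5, Q → 7, R → 0, S → -3.
The maximum is 7, achieved by Q.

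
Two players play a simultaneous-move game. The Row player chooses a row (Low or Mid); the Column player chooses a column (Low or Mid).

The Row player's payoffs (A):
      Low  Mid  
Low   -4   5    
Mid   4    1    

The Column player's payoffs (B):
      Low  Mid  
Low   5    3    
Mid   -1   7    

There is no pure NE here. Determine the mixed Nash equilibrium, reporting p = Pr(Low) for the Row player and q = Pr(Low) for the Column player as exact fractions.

In a mixed NE each player is indifferent between their pure strategies, so the opponent's mix sets the indifference.
The Column player indifferent between Low and Mid: p·5 + (1−p)·(-1) = p·3 + (1−p)·7 ⟹ (-1) + 6p = 7 + (-4)p ⟹ p = 4/5.
The Row player indifferent between Low and Mid: q·(-4) + (1−q)·5 = q·4 + (1−q)·1 ⟹ 5 + (-9)q = 1 + 3q ⟹ q = 1/3.

p = 4/5, q = 1/3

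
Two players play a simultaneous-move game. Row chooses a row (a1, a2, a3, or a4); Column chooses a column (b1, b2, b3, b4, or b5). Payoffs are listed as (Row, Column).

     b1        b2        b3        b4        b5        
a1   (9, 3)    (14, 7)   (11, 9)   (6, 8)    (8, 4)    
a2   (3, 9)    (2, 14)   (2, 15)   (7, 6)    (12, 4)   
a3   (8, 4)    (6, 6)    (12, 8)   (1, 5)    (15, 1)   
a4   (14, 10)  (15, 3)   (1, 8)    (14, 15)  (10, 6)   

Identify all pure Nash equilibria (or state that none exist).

A profile is a Nash equilibrium when each player is best-responding to the other.
Row's best responses — vs b1: a4 (payoff 14); vs b2: a4 (payoff 15); vs b3: a3 (payoff 12); vs b4: a4 (payoff 14); vs b5: a3 (payoff 15).
Column's best responses — vs a1: b3 (payoff 9); vs a2: b3 (payoff 15); vs a3: b3 (payoff 8); vs a4: b4 (payoff 15).
Mutual best responses occur at (a3, b3) and (a4, b4); at each, neither player gains by switching.

(a3, b3) and (a4, b4)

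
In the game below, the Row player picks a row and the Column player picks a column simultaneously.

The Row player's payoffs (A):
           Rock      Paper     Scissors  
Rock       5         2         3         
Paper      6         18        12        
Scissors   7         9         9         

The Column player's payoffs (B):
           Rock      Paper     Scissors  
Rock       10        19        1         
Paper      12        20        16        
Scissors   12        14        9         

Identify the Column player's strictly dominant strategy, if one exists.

Paper

A strategy is strictly dominant if it gives the Column player a strictly higher payoff than every other strategy, against every choice by the opponent.
Paper strictly dominates: vs Rock: 19 > each of {10, 1}; vs Paper: 20 > each of {12, 16}; vs Scissors: 14 > each of {12, 9}.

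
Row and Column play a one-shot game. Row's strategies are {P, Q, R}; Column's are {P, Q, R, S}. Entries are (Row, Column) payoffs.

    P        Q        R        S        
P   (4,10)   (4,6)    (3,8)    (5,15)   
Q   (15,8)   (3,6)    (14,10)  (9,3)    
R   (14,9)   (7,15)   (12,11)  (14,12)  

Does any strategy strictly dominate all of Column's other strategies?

No strictly dominant strategy

Check whether one of Column's strategies beats all alternatives regardless of what the opponent does.
P is not dominant: against P, S gives 15 > 10.
Q is not dominant: against P, P gives 10 > 6.
R is not dominant: against P, P gives 10 > 8.
S is not dominant: against Q, P gives 8 > 3.
No single strategy is best against every opponent action.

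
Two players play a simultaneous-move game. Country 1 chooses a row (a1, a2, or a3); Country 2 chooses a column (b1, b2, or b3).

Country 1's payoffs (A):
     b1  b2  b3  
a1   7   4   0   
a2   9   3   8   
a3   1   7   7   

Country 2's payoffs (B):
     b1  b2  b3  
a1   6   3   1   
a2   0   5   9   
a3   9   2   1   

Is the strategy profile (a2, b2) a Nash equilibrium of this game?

Holding Country 2 at b2: Country 1 gets 3 from a2 but could get 7 by switching to a3. Country 1 has a profitable deviation.

No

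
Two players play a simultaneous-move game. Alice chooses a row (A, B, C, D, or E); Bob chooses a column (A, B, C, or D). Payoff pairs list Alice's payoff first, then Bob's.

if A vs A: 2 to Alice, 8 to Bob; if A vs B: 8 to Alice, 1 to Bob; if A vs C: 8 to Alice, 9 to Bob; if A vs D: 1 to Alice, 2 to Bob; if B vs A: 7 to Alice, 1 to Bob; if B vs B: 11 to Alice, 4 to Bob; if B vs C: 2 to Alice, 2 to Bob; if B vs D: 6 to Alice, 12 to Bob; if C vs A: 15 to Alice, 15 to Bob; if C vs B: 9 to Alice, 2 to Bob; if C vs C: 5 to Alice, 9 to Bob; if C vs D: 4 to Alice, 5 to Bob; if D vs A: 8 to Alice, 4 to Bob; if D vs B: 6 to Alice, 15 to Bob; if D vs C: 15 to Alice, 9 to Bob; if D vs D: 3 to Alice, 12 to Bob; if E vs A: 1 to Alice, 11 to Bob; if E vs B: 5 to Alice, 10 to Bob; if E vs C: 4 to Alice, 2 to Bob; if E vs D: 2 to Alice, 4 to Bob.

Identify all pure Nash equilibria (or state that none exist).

(B, D) and (C, A)

Check mutual best responses: a cell is a NE iff neither player can gain by unilaterally deviating.
Alice's best responses — vs A: C (payoff 15); vs B: B (payoff 11); vs C: D (payoff 15); vs D: B (payoff 6).
Bob's best responses — vs A: C (payoff 9); vs B: D (payoff 12); vs C: A (payoff 15); vs D: B (payoff 15); vs E: A (payoff 11).
Mutual best responses occur at (B, D) and (C, A); at each, neither player gains by switching.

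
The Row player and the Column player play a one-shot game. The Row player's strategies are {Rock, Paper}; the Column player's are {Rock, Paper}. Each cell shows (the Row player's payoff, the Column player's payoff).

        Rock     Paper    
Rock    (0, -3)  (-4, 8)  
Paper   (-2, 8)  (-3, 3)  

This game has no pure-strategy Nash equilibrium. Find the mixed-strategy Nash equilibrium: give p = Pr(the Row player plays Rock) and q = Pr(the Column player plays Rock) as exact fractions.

p = 5/16, q = 1/3

Each player's mixing probability is pinned down by making the *other* player indifferent.
The Column player indifferent between Rock and Paper: p·(-3) + (1−p)·8 = p·8 + (1−p)·3 ⟹ 8 + (-11)p = 3 + 5p ⟹ p = 5/16.
The Row player indifferent between Rock and Paper: q·0 + (1−q)·(-4) = q·(-2) + (1−q)·(-3) ⟹ (-4) + 4q = (-3) + 1q ⟹ q = 1/3.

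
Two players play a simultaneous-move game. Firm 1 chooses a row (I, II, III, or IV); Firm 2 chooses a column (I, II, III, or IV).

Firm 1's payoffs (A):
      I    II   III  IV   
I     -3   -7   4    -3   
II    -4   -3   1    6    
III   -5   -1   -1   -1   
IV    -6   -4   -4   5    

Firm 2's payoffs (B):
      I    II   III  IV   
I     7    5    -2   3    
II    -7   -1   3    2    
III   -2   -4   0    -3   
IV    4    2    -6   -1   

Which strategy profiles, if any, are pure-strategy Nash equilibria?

(I, I)

A profile is a Nash equilibrium when each player is best-responding to the other.
Firm 1's best responses — vs I: I (payoff -3); vs II: III (payoff -1); vs III: I (payoff 4); vs IV: II (payoff 6).
Firm 2's best responses — vs I: I (payoff 7); vs II: III (payoff 3); vs III: III (payoff 0); vs IV: I (payoff 4).
The only mutual best response is (I, I); neither player gains by switching there.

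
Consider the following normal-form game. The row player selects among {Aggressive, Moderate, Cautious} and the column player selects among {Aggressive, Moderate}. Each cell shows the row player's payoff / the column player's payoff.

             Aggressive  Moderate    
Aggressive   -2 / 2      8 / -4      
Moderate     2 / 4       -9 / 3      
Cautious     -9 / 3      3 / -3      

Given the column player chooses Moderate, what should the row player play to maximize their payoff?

With the column player fixed at Moderate, the row player's payoffs are: Aggressive → 8, Moderate → -9, Cautious → 3.
The maximum is 8, achieved by Aggressive.

Aggressive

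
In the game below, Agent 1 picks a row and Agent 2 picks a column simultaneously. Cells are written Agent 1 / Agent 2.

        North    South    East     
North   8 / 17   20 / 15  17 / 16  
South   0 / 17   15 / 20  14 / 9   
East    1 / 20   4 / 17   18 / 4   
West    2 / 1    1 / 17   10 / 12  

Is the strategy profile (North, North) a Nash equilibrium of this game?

Yes

Holding Agent 2 at North: Agent 1 gets 8 from North, versus 0 from South, 1 from East, 2 from West. No profitable deviation for Agent 1.
Holding Agent 1 at North: Agent 2 gets 17 from North, versus 15 from South, 16 from East. No profitable deviation for Agent 2 either.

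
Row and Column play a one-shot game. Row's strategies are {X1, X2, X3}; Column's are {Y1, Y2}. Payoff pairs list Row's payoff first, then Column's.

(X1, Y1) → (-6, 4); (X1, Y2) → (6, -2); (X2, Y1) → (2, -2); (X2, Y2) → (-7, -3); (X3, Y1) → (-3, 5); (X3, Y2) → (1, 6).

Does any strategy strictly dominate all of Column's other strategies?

No strictly dominant strategy

A strategy is strictly dominant if it gives Column a strictly higher payoff than every other strategy, against every choice by the opponent.
Y1 is not dominant: against X3, Y2 gives 6 > 5.
Y2 is not dominant: against X1, Y1 gives 4 > -2.
No single strategy is best against every opponent action.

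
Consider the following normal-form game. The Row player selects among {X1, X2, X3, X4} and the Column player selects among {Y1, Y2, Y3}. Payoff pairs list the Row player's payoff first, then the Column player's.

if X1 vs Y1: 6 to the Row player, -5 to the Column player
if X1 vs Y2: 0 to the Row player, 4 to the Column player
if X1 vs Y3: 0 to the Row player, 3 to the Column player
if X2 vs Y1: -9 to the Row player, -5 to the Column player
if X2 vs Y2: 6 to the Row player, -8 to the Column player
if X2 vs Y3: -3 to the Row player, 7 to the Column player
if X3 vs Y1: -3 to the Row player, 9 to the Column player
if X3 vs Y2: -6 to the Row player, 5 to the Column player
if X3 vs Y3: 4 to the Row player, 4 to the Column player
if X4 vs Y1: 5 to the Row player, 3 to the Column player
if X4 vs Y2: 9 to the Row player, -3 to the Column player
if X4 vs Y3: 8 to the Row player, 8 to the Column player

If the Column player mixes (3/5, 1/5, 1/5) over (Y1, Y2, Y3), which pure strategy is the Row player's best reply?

X4

Compute the Row player's expected payoff from each pure strategy against the given mix.
X1: (3/5)·6 + (1/5)·0 + (1/5)·0 = 18/5
X2: (3/5)·(-9) + (1/5)·6 + (1/5)·(-3) = -24/5
X3: (3/5)·(-3) + (1/5)·(-6) + (1/5)·4 = -11/5
X4: (3/5)·5 + (1/5)·9 + (1/5)·8 = 32/5
Highest expected payoff is 32/5, from X4.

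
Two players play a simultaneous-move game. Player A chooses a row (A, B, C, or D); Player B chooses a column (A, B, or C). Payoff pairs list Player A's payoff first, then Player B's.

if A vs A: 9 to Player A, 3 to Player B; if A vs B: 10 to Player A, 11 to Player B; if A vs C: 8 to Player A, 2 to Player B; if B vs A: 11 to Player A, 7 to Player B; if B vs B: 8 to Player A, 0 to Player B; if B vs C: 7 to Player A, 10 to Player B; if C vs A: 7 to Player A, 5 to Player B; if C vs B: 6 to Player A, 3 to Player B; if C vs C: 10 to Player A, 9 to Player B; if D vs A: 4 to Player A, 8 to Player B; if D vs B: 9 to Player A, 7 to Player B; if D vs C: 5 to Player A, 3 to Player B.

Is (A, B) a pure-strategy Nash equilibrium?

Yes

Holding Player B at B: Player A gets 10 from A, versus 8 from B, 6 from C, 9 from D. No profitable deviation for Player A.
Holding Player A at A: Player B gets 11 from B, versus 3 from A, 2 from C. No profitable deviation for Player B either.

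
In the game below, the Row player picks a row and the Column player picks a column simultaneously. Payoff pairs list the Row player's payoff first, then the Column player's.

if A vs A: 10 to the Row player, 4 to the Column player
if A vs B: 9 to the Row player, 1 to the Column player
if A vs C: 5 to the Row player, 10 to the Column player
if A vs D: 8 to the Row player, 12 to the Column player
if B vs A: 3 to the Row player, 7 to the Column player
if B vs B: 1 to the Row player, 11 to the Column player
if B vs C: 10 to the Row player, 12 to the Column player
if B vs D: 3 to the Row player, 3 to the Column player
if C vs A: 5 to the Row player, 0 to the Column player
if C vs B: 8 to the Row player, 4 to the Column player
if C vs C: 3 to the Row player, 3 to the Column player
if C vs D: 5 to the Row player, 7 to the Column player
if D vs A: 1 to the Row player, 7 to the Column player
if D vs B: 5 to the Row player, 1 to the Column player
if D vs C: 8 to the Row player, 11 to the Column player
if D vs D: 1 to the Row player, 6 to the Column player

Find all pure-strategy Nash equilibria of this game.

Find each player's best response to every opponent strategy; NE are the intersections.
The Row player's best responses — vs A: A (payoff 10); vs B: A (payoff 9); vs C: B (payoff 10); vs D: A (payoff 8).
The Column player's best responses — vs A: D (payoff 12); vs B: C (payoff 12); vs C: D (payoff 7); vs D: C (payoff 11).
Mutual best responses occur at (A, D) and (B, C); at each, neither player gains by switching.

(A, D) and (B, C)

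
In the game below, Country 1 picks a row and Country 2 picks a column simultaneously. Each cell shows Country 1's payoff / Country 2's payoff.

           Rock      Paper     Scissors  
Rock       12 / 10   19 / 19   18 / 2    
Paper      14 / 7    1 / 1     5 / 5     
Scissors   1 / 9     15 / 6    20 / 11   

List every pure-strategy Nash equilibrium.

Find each player's best response to every opponent strategy; NE are the intersections.
Country 1's best responses — vs Rock: Paper (payoff 14); vs Paper: Rock (payoff 19); vs Scissors: Scissors (payoff 20).
Country 2's best responses — vs Rock: Paper (payoff 19); vs Paper: Rock (payoff 7); vs Scissors: Scissors (payoff 11).
Mutual best responses occur at (Rock, Paper), (Paper, Rock), and (Scissors, Scissors); at each, neither player gains by switching.

(Rock, Paper), (Paper, Rock), and (Scissors, Scissors)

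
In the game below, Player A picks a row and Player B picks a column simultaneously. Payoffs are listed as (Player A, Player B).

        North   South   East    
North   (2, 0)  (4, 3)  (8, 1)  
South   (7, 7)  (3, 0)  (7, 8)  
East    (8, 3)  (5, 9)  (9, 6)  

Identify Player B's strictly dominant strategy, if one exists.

Check whether one of Player B's strategies beats all alternatives regardless of what the opponent does.
North is not dominant: against North, South gives 3 > 0.
South is not dominant: against South, North gives 7 > 0.
East is not dominant: against North, South gives 3 > 1.
No single strategy is best against every opponent action.

None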